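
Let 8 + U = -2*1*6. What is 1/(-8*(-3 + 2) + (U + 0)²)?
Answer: 1/408 ≈ 0.0024510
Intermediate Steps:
U = -20 (U = -8 - 2*1*6 = -8 - 2*6 = -8 - 12 = -20)
1/(-8*(-3 + 2) + (U + 0)²) = 1/(-8*(-3 + 2) + (-20 + 0)²) = 1/(-8*(-1) + (-20)²) = 1/(8 + 400) = 1/408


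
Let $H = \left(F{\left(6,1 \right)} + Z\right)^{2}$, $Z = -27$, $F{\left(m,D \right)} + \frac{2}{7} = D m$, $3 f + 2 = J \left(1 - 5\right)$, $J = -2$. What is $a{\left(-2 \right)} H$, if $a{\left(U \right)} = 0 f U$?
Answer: $0$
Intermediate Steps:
$f = 2$ ($f = - \frac{2}{3} + \frac{\left(-2\right) \left(1 - 5\right)}{3} = - \frac{2}{3} + \frac{\left(-2\right) \left(-4\right)}{3} = - \frac{2}{3} + \frac{1}{3} \cdot 8 = - \frac{2}{3} + \frac{8}{3} = 2$)
$F{\left(m,D \right)} = - \frac{2}{7} + D m$
$a{\left(U \right)} = 0$ ($a{\left(U \right)} = 0 \cdot 2 U = 0 U = 0$)
$H = \frac{22201}{49}$ ($H = \left(\left(- \frac{2}{7} + 1 \cdot 6\right) - 27\right)^{2} = \left(\left(- \frac{2}{7} + 6\right) - 27\right)^{2} = \left(\frac{40}{7} - 27\right)^{2} = \left(- \frac{149}{7}\right)^{2} = \frac{22201}{49} \approx 453.08$)
$a{\left(-2 \right)} H = 0 \cdot \frac{22201}{49} = 0$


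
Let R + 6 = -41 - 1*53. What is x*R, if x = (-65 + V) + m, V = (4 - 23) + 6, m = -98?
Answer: 17600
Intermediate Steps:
V = -13 (V = -19 + 6 = -13)
x = -176 (x = (-65 - 13) - 98 = -78 - 98 = -176)
R = -100 (R = -6 + (-41 - 1*53) = -6 + (-41 - 53) = -6 - 94 = -100)
x*R = -176*(-100) = 17600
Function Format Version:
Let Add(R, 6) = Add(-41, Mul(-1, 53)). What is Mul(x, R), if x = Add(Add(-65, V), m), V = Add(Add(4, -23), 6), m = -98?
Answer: 17600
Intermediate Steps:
V = -13 (V = Add(-19, 6) = -13)
x = -176 (x = Add(Add(-65, -13), -98) = Add(-78, -98) = -176)
R = -100 (R = Add(-6, Add(-41, Mul(-1, 53))) = Add(-6, Add(-41, -53)) = Add(-6, -94) = -100)
Mul(x, R) = Mul(-176, -100) = 17600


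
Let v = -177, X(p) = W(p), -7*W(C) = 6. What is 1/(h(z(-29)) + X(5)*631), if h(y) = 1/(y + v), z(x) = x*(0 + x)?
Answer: -4648/2513897 ≈ -0.0018489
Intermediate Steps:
W(C) = -6/7 (W(C) = -⅐*6 = -6/7)
X(p) = -6/7
z(x) = x² (z(x) = x*x = x²)
h(y) = 1/(-177 + y) (h(y) = 1/(y - 177) = 1/(-177 + y))
1/(h(z(-29)) + X(5)*631) = 1/(1/(-177 + (-29)²) - 6/7*631) = 1/(1/(-177 + 841) - 3786/7) = 1/(1/664 - 3786/7) = 1/(-2513897/4648) = -4648/2513897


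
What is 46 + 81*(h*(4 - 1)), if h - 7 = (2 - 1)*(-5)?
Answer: 532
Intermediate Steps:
h = 2 (h = 7 + (2 - 1)*(-5) = 7 + 1*(-5) = 7 - 5 = 2)
46 + 81*(h*(4 - 1)) = 46 + 81*(2*(4 - 1)) = 46 + 81*(2*3) = 46 + 81*6 = 46 + 486 = 532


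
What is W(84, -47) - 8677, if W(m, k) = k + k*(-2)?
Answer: -8630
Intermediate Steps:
W(m, k) = -k (W(m, k) = k - 2*k = -k)
W(84, -47) - 8677 = -1*(-47) - 8677 = 47 - 8677 = -8630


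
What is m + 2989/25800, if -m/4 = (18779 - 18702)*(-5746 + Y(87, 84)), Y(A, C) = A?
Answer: 44968680589/25800 ≈ 1.7430e+6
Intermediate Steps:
m = 1742972 (m = -4*(18779 - 18702)*(-5746 + 87) = -308*(-5659) = -4*(-435743) = 1742972)
m + 2989/25800 = 1742972 + 2989/25800 = 44968680589/25800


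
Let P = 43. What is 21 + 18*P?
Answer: 795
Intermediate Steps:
21 + 18*P = 21 + 18*43 = 21 + 774 = 795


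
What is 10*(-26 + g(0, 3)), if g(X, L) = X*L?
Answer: -260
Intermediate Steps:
g(X, L) = L*X
10*(-26 + g(0, 3)) = 10*(-26 + 3*0) = 10*(-26 + 0) = 10*(-26) = -260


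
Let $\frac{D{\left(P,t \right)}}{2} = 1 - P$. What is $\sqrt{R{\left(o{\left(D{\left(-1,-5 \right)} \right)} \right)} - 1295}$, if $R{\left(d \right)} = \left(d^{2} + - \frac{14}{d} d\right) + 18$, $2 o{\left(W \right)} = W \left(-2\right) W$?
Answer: $3 i \sqrt{115} \approx 32.171 i$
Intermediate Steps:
$D{\left(P,t \right)} = 2 - 2 P$ ($D{\left(P,t \right)} = 2 \left(1 - P\right) = 2 - 2 P$)
$o{\left(W \right)} = - W^{2}$ ($o{\left(W \right)} = \frac{W \left(-2\right) W}{2} = \frac{- 2 W W}{2} = \frac{\left(-2\right) W^{2}}{2} = - W^{2}$)
$R{\left(d \right)} = 4 + d^{2}$ ($R{\left(d \right)} = \left(d^{2} - 14\right) + 18 = \left(-14 + d^{2}\right) + 18 = 4 + d^{2}$)
$\sqrt{R{\left(o{\left(D{\left(-1,-5 \right)} \right)} \right)} - 1295} = \sqrt{\left(4 + \left(- \left(2 - -2\right)^{2}\right)^{2}\right) - 1295} = \sqrt{\left(4 + \left(- \left(2 + 2\right)^{2}\right)^{2}\right) - 1295} = \sqrt{\left(4 + \left(- 4^{2}\right)^{2}\right) - 1295} = \sqrt{\left(4 + \left(\left(-1\right) 16\right)^{2}\right) - 1295} = \sqrt{\left(4 + \left(-16\right)^{2}\right) - 1295} = \sqrt{\left(4 + 256\right) - 1295} = \sqrt{260 - 1295} = \sqrt{-1035} = 3 i \sqrt{115}$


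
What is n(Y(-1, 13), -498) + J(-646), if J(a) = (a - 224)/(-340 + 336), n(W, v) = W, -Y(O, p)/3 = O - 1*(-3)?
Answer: 423/2 ≈ 211.50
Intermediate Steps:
Y(O, p) = -9 - 3*O (Y(O, p) = -3*(O - 1*(-3)) = -3*(O + 3) = -3*(3 + O) = -9 - 3*O)
J(a) = 56 - a/4 (J(a) = (-224 + a)/(-4) = (-224 + a)*(-¼) = 56 - a/4)
n(Y(-1, 13), -498) + J(-646) = (-9 - 3*(-1)) + (56 - ¼*(-646)) = (-9 + 3) + (56 + 323/2) = -6 + 435/2 = 423/2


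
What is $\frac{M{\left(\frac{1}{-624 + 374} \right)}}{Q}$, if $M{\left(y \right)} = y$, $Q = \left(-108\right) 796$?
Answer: $\frac{1}{21492000} \approx 4.6529 \cdot 10^{-8}$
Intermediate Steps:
$Q = -85968$
$\frac{M{\left(\frac{1}{-624 + 374} \right)}}{Q} = \frac{1}{\left(-624 + 374\right) \left(-85968\right)} = \frac{1}{-250} \left(- \frac{1}{85968}\right) = \left(- \frac{1}{250}\right) \left(- \frac{1}{85968}\right) = \frac{1}{21492000}$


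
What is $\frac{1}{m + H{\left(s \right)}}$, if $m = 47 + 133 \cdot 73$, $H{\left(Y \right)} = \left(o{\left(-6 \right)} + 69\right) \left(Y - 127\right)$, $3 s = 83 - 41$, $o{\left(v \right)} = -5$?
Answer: $\frac{1}{2524} \approx 0.0003962$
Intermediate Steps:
$s = 14$ ($s = \frac{83 - 41}{3} = \frac{1}{3} \cdot 42 = 14$)
$H{\left(Y \right)} = -8128 + 64 Y$ ($H{\left(Y \right)} = \left(-5 + 69\right) \left(Y - 127\right) = 64 \left(-127 + Y\right) = -8128 + 64 Y$)
$m = 9756$ ($m = 47 + 9709 = 9756$)
$\frac{1}{m + H{\left(s \right)}} = \frac{1}{9756 + \left(-8128 + 64 \cdot 14\right)} = \frac{1}{9756 + \left(-8128 + 896\right)} = \frac{1}{9756 - 7232} = \frac{1}{2524}$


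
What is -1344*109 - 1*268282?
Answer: -414778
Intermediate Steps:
-1344*109 - 1*268282 = -146496 - 268282 = -414778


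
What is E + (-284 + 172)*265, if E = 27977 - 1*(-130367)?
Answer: 128664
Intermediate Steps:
E = 158344 (E = 27977 + 130367 = 158344)
E + (-284 + 172)*265 = 158344 + (-284 + 172)*265 = 158344 - 112*265 = 158344 - 29680 = 128664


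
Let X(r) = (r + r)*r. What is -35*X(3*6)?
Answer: -22680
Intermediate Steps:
X(r) = 2*r² (X(r) = (2*r)*r = 2*r²)
-35*X(3*6) = -70*(3*6)² = -70*18² = -70*324 = -35*648 = -22680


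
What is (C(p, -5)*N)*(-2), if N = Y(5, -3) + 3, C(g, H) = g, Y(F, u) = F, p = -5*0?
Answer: 0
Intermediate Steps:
p = 0
N = 8 (N = 5 + 3 = 8)
(C(p, -5)*N)*(-2) = (0*8)*(-2) = 0*(-2) = 0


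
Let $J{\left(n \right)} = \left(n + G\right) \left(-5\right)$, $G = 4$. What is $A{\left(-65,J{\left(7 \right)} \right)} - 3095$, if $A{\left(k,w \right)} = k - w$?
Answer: $-3105$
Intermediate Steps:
$J{\left(n \right)} = -20 - 5 n$ ($J{\left(n \right)} = \left(n + 4\right) \left(-5\right) = \left(4 + n\right) \left(-5\right) = -20 - 5 n$)
$A{\left(-65,J{\left(7 \right)} \right)} - 3095 = \left(-65 - \left(-20 - 35\right)\right) - 3095 = \left(-65 - -55\right) - 3095 = \left(-65 + 55\right) - 3095 = -10 - 3095 = -3105$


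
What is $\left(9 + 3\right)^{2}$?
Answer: $144$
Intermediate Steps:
$\left(9 + 3\right)^{2} = 12^{2} = 144$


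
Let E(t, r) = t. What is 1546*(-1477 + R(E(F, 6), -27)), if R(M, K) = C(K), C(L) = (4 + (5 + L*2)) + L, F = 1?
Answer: -2394754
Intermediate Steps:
C(L) = 9 + 3*L (C(L) = (4 + (5 + 2*L)) + L = (9 + 2*L) + L = 9 + 3*L)
R(M, K) = 9 + 3*K
1546*(-1477 + R(E(F, 6), -27)) = 1546*(-1477 + (9 + 3*(-27))) = 1546*(-1477 + (9 - 81)) = 1546*(-1477 - 72) = 1546*(-1549) = -2394754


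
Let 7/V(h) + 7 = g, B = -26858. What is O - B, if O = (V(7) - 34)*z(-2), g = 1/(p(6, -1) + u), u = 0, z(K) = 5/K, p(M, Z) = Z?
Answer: 431123/16 ≈ 26945.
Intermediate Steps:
g = -1 (g = 1/(-1 + 0) = 1/(-1) = -1)
V(h) = -7/8 (V(h) = 7/(-7 - 1) = 7/(-8) = 7*(-⅛) = -7/8)
O = 1395/16 (O = (-7/8 - 34)*(5/(-2)) = -1395*(-1)/(8*2) = -279/8*(-5/2) = 1395/16 ≈ 87.188)
O - B = 1395/16 - 1*(-26858) = 1395/16 + 26858 = 431123/16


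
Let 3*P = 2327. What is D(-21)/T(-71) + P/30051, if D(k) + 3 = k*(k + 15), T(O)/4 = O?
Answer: -10427951/25603452 ≈ -0.40729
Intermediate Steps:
P = 2327/3 (P = (⅓)*2327 = 2327/3 ≈ 775.67)
T(O) = 4*O
D(k) = -3 + k*(15 + k) (D(k) = -3 + k*(k + 15) = -3 + k*(15 + k))
D(-21)/T(-71) + P/30051 = (-3 + (-21)² + 15*(-21))/((4*(-71))) + (2327/3)/30051 = (-3 + 441 - 315)/(-284) + (2327/3)*(1/30051) = 123*(-1/284) + 2327/90153 = -123/284 + 2327/90153 = -10427951/25603452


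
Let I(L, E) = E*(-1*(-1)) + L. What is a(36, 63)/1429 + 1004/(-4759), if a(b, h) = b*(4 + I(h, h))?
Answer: 20837404/6800611 ≈ 3.0640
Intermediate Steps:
I(L, E) = E + L (I(L, E) = E*1 + L = E + L)
a(b, h) = b*(4 + 2*h) (a(b, h) = b*(4 + (h + h)) = b*(4 + 2*h))
a(36, 63)/1429 + 1004/(-4759) = (2*36*(2 + 63))/1429 + 1004/(-4759) = (2*36*65)*(1/1429) + 1004*(-1/4759) = 4680*(1/1429) - 1004/4759 = 4680/1429 - 1004/4759 = 20837404/6800611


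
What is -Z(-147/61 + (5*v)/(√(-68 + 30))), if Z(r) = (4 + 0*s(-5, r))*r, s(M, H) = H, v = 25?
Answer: 588/61 + 250*I*√38/19 ≈ 9.6393 + 81.111*I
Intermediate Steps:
Z(r) = 4*r (Z(r) = (4 + 0*r)*r = (4 + 0)*r = 4*r)
-Z(-147/61 + (5*v)/(√(-68 + 30))) = -4*(-147/61 + (5*25)/(√(-68 + 30))) = -4*(-147*1/61 + 125/(√(-38))) = -4*(-147/61 + 125/((I*√38))) = -4*(-147/61 + 125*(-I*√38/38)) = -4*(-147/61 - 125*I*√38/38) = -(-588/61 - 250*I*√38/19) = 588/61 + 250*I*√38/19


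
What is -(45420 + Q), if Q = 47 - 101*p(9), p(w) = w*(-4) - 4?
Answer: -49507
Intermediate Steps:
p(w) = -4 - 4*w (p(w) = -4*w - 4 = -4 - 4*w)
Q = 4087 (Q = 47 - 101*(-4 - 4*9) = 47 - 101*(-4 - 36) = 47 - 101*(-40) = 47 + 4040 = 4087)
-(45420 + Q) = -(45420 + 4087) = -1*49507 = -49507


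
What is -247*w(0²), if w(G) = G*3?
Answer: 0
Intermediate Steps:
w(G) = 3*G
-247*w(0²) = -741*0² = -741*0 = -247*0 = 0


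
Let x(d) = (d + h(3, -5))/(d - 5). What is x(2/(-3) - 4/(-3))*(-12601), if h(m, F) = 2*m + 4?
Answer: 403232/13 ≈ 31018.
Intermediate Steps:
h(m, F) = 4 + 2*m
x(d) = (10 + d)/(-5 + d) (x(d) = (d + (4 + 2*3))/(d - 5) = (d + (4 + 6))/(-5 + d) = (d + 10)/(-5 + d) = (10 + d)/(-5 + d))
x(2/(-3) - 4/(-3))*(-12601) = ((10 + (2/(-3) - 4/(-3)))/(-5 + (2/(-3) - 4/(-3))))*(-12601) = ((10 + (2*(-⅓) - 4*(-⅓)))/(-5 + (2*(-⅓) - 4*(-⅓))))*(-12601) = ((10 + (-⅔ + 4/3))/(-5 + (-⅔ + 4/3)))*(-12601) = ((10 + ⅔)/(-5 + ⅔))*(-12601) = ((32/3)/(-13/3))*(-12601) = -3/13*32/3*(-12601) = -32/13*(-12601) = 403232/13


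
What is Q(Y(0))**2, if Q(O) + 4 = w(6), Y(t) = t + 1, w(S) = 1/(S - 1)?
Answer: 361/25 ≈ 14.440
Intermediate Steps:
w(S) = 1/(-1 + S)
Y(t) = 1 + t
Q(O) = -19/5 (Q(O) = -4 + 1/(-1 + 6) = -4 + 1/5 = -19/5)
Q(Y(0))**2 = (-19/5)**2 = 361/25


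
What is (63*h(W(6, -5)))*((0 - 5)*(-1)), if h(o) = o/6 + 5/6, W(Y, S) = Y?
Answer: 1155/2 ≈ 577.50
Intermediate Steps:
h(o) = ⅚ + o/6 (h(o) = o*(⅙) + 5*(⅙) = o/6 + ⅚ = ⅚ + o/6)
(63*h(W(6, -5)))*((0 - 5)*(-1)) = (63*(⅚ + (⅙)*6))*((0 - 5)*(-1)) = (63*(⅚ + 1))*(-5*(-1)) = (63*(11/6))*5 = (231/2)*5 = 1155/2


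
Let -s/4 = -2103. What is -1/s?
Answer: -1/8412 ≈ -0.00011888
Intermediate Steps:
s = 8412 (s = -4*(-2103) = 8412)
-1/s = -1/8412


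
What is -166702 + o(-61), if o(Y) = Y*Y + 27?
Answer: -162954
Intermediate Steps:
o(Y) = 27 + Y² (o(Y) = Y² + 27 = 27 + Y²)
-166702 + o(-61) = -166702 + (27 + (-61)²) = -166702 + (27 + 3721) = -166702 + 3748 = -162954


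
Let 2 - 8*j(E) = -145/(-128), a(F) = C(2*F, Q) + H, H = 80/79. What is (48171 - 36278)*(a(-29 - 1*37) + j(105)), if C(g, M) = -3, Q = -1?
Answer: -1807724107/80896 ≈ -22346.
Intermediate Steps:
H = 80/79 (H = 80*(1/79) = 80/79 ≈ 1.0127)
a(F) = -157/79 (a(F) = -3 + 80/79 = -157/79)
j(E) = 111/1024 (j(E) = ¼ - (-145)/(8*(-128)) = ¼ - (-145)*(-1)/(8*128) = ¼ - ⅛*145/128 = ¼ - 145/1024 = 111/1024)
(48171 - 36278)*(a(-29 - 1*37) + j(105)) = (48171 - 36278)*(-157/79 + 111/1024) = 11893*(-151999/80896) = -1807724107/80896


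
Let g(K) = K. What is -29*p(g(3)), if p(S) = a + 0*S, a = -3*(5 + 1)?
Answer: 522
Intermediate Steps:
a = -18 (a = -3*6 = -18)
p(S) = -18 (p(S) = -18 + 0*S = -18 + 0 = -18)
-29*p(g(3)) = -29*(-18) = 522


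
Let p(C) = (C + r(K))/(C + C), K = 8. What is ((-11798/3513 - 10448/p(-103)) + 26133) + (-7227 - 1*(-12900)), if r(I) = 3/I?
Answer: 31236418328/2884173 ≈ 10830.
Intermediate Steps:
p(C) = (3/8 + C)/(2*C) (p(C) = (C + 3/8)/(C + C) = (C + 3*(⅛))/((2*C)) = (C + 3/8)*(1/(2*C)) = (3/8 + C)*(1/(2*C)) = (3/8 + C)/(2*C))
((-11798/3513 - 10448/p(-103)) + 26133) + (-7227 - 1*(-12900)) = ((-11798/3513 - 10448*(-1648/(3 + 8*(-103)))) + 26133) + (-7227 - 1*(-12900)) = ((-11798*1/3513 - 10448*(-1648/(3 - 824))) + 26133) + (-7227 + 12900) = ((-11798/3513 - 10448/((1/16)*(-1/103)*(-821))) + 26133) + 5673 = ((-11798/3513 - 10448/821/1648) + 26133) + 5673 = ((-11798/3513 - 10448*1648/821) + 26133) + 5673 = ((-11798/3513 - 17218304/821) + 26133) + 5673 = (-60497588110/2884173 + 26133) + 5673 = 14874504899/2884173 + 5673 = 31236418328/2884173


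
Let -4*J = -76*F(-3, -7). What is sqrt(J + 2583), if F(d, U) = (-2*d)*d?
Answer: 3*sqrt(249) ≈ 47.339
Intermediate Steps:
F(d, U) = -2*d**2
J = -342 (J = -(-19)*(-2*(-3)**2) = -(-19)*(-2*9) = -(-19)*(-18) = -1/4*1368 = -342)
sqrt(J + 2583) = sqrt(-342 + 2583) = sqrt(2241) = 3*sqrt(249)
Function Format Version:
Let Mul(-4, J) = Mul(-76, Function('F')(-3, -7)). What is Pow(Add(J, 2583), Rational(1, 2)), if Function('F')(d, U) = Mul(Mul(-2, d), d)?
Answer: Mul(3, Pow(249, Rational(1, 2))) ≈ 47.339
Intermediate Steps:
Function('F')(d, U) = Mul(-2, Pow(d, 2))
J = -342 (J = Mul(Rational(-1, 4), Mul(-76, Mul(-2, Pow(-3, 2)))) = Mul(Rational(-1, 4), Mul(-76, Mul(-2, 9))) = Mul(Rational(-1, 4), Mul(-76, -18)) = Mul(Rational(-1, 4), 1368) = -342)
Pow(Add(J, 2583), Rational(1, 2)) = Pow(Add(-342, 2583), Rational(1, 2)) = Pow(2241, Rational(1, 2)) = Mul(3, Pow(249, Rational(1, 2)))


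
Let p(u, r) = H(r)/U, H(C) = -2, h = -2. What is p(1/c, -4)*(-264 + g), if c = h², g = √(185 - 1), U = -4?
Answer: -132 + √46 ≈ -125.22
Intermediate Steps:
g = 2*√46 (g = √184 = 2*√46 ≈ 13.565)
c = 4 (c = (-2)² = 4)
p(u, r) = ½ (p(u, r) = -2/(-4) = -2*(-¼) = ½)
p(1/c, -4)*(-264 + g) = (-264 + 2*√46)/2 = -132 + √46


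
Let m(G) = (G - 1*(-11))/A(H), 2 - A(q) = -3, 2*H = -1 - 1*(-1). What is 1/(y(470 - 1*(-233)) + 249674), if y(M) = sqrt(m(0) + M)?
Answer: 624185/155842763927 - sqrt(17630)/311685527854 ≈ 4.0048e-6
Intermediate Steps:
H = 0 (H = (-1 - 1*(-1))/2 = (-1 + 1)/2 = (1/2)*0 = 0)
A(q) = 5 (A(q) = 2 - 1*(-3) = 2 + 3 = 5)
m(G) = 11/5 + G/5 (m(G) = (G - 1*(-11))/5 = (G + 11)*(1/5) = (11 + G)*(1/5) = 11/5 + G/5)
y(M) = sqrt(11/5 + M) (y(M) = sqrt((11/5 + (1/5)*0) + M) = sqrt((11/5 + 0) + M) = sqrt(11/5 + M))
1/(y(470 - 1*(-233)) + 249674) = 1/(sqrt(55 + 25*(470 - 1*(-233)))/5 + 249674) = 1/(sqrt(55 + 25*(470 + 233))/5 + 249674) = 1/(sqrt(55 + 25*703)/5 + 249674) = 1/(sqrt(55 + 17575)/5 + 249674) = 1/(sqrt(17630)/5 + 249674) = 1/(249674 + sqrt(17630)/5)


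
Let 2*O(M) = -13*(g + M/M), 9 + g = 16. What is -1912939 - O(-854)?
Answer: -1912887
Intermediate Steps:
g = 7 (g = -9 + 16 = 7)
O(M) = -52 (O(M) = (-13*(7 + M/M))/2 = (-13*(7 + 1))/2 = (-13*8)/2 = (1/2)*(-104) = -52)
-1912939 - O(-854) = -1912939 - 1*(-52) = -1912939 + 52 = -1912887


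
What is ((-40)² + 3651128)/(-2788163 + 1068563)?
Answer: -152197/71650 ≈ -2.1242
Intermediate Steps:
((-40)² + 3651128)/(-2788163 + 1068563) = (1600 + 3651128)/(-1719600) = 3652728*(-1/1719600) = -152197/71650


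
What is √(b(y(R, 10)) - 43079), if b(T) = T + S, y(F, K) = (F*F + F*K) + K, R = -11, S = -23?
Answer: I*√43081 ≈ 207.56*I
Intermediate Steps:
y(F, K) = K + F² + F*K (y(F, K) = (F² + F*K) + K = K + F² + F*K)
b(T) = -23 + T (b(T) = T - 23 = -23 + T)
√(b(y(R, 10)) - 43079) = √((-23 + (10 + (-11)² - 11*10)) - 43079) = √((-23 + (10 + 121 - 110)) - 43079) = √((-23 + 21) - 43079) = √(-2 - 43079) = √(-43081) = I*√43081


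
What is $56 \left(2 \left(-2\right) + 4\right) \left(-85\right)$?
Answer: $0$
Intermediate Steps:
$56 \left(2 \left(-2\right) + 4\right) \left(-85\right) = 56 \left(-4 + 4\right) \left(-85\right) = 56 \cdot 0 \left(-85\right) = 0 \left(-85\right) = 0$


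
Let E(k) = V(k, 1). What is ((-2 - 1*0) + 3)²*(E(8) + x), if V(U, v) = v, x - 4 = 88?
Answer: 93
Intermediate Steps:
x = 92 (x = 4 + 88 = 92)
E(k) = 1
((-2 - 1*0) + 3)²*(E(8) + x) = ((-2 - 1*0) + 3)²*(1 + 92) = ((-2 + 0) + 3)²*93 = (-2 + 3)²*93 = 1²*93 = 1*93 = 93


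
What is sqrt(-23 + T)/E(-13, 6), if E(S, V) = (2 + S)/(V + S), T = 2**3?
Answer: 7*I*sqrt(15)/11 ≈ 2.4646*I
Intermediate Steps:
T = 8
E(S, V) = (2 + S)/(S + V)
sqrt(-23 + T)/E(-13, 6) = sqrt(-23 + 8)/(((2 - 13)/(-13 + 6))) = sqrt(-15)/((-11/(-7))) = (I*sqrt(15))/((-1/7*(-11))) = (I*sqrt(15))/(11/7) = (I*sqrt(15))*(7/11) = 7*I*sqrt(15)/11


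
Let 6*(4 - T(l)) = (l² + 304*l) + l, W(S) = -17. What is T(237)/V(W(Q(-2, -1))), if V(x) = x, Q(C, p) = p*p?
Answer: 21405/17 ≈ 1259.1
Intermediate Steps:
Q(C, p) = p²
T(l) = 4 - 305*l/6 - l²/6 (T(l) = 4 - ((l² + 304*l) + l)/6 = 4 - (l² + 305*l)/6 = 4 + (-305*l/6 - l²/6) = 4 - 305*l/6 - l²/6)
T(237)/V(W(Q(-2, -1))) = (4 - 305/6*237 - ⅙*237²)/(-17) = (4 - 24095/2 - ⅙*56169)*(-1/17) = (4 - 24095/2 - 18723/2)*(-1/17) = -21405*(-1/17) = 21405/17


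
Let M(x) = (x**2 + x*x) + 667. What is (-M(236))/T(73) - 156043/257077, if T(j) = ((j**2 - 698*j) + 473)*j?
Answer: -485524916585/847350471392 ≈ -0.57299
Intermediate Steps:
M(x) = 667 + 2*x**2 (M(x) = (x**2 + x**2) + 667 = 2*x**2 + 667 = 667 + 2*x**2)
T(j) = j*(473 + j**2 - 698*j) (T(j) = (473 + j**2 - 698*j)*j = j*(473 + j**2 - 698*j))
(-M(236))/T(73) - 156043/257077 = (-(667 + 2*236**2))/((73*(473 + 73**2 - 698*73))) - 156043/257077 = (-(667 + 2*55696))/((73*(473 + 5329 - 50954))) - 156043*1/257077 = (-(667 + 111392))/((73*(-45152))) - 156043/257077 = -1*112059/(-3296096) - 156043/257077 = -112059*(-1/3296096) - 156043/257077 = 112059/3296096 - 156043/257077 = -485524916585/847350471392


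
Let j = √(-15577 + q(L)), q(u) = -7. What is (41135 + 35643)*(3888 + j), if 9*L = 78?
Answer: 298512864 + 307112*I*√974 ≈ 2.9851e+8 + 9.5847e+6*I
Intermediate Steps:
L = 26/3 (L = (⅑)*78 = 26/3 ≈ 8.6667)
j = 4*I*√974 (j = √(-15577 - 7) = √(-15584) = 4*I*√974 ≈ 124.84*I)
(41135 + 35643)*(3888 + j) = (41135 + 35643)*(3888 + 4*I*√974) = 76778*(3888 + 4*I*√974) = 298512864 + 307112*I*√974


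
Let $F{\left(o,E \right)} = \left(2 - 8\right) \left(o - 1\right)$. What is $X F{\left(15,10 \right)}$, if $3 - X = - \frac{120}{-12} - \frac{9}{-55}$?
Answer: $\frac{33096}{55} \approx 601.75$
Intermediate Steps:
$F{\left(o,E \right)} = 6 - 6 o$ ($F{\left(o,E \right)} = - 6 \left(-1 + o\right) = 6 - 6 o$)
$X = - \frac{394}{55}$ ($X = 3 - \left(- \frac{120}{-12} - \frac{9}{-55}\right) = 3 - \left(\left(-120\right) \left(- \frac{1}{12}\right) - - \frac{9}{55}\right) = 3 - \left(10 + \frac{9}{55}\right) = 3 - \frac{559}{55} = - \frac{394}{55} \approx -7.1636$)
$X F{\left(15,10 \right)} = - \frac{394 \left(6 - 90\right)}{55} = \left(- \frac{394}{55}\right) \left(-84\right) = \frac{33096}{55}$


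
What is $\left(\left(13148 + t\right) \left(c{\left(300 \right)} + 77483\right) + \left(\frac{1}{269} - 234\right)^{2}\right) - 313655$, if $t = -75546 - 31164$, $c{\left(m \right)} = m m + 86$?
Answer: $- \frac{1134501061103288}{72361} \approx -1.5678 \cdot 10^{10}$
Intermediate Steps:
$c{\left(m \right)} = 86 + m^{2}$ ($c{\left(m \right)} = m^{2} + 86 = 86 + m^{2}$)
$t = -106710$ ($t = -75546 - 31164 = -106710$)
$\left(\left(13148 + t\right) \left(c{\left(300 \right)} + 77483\right) + \left(\frac{1}{269} - 234\right)^{2}\right) - 313655 = \left(\left(13148 - 106710\right) \left(\left(86 + 300^{2}\right) + 77483\right) + \left(\frac{1}{269} - 234\right)^{2}\right) - 313655 = \left(- 93562 \left(\left(86 + 90000\right) + 77483\right) + \left(\frac{1}{269} - 234\right)^{2}\right) - 313655 = \left(- 93562 \left(90086 + 77483\right) + \left(- \frac{62945}{269}\right)^{2}\right) - 313655 = \left(\left(-93562\right) 167569 + \frac{3962073025}{72361}\right) - 313655 = \left(-15678090778 + \frac{3962073025}{72361}\right) - 313655 = - \frac{1134478364713833}{72361} - 313655 = - \frac{1134501061103288}{72361}$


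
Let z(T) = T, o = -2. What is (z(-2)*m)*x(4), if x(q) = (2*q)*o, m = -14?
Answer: -448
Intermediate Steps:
x(q) = -4*q (x(q) = (2*q)*(-2) = -4*q)
(z(-2)*m)*x(4) = (-2*(-14))*(-4*4) = 28*(-16) = -448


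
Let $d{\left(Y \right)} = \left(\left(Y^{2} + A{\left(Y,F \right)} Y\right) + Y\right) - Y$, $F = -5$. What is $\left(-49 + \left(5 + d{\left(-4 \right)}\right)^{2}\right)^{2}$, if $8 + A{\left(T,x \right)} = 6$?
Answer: $627264$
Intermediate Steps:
$A{\left(T,x \right)} = -2$ ($A{\left(T,x \right)} = -8 + 6 = -2$)
$d{\left(Y \right)} = Y^{2} - 2 Y$ ($d{\left(Y \right)} = \left(\left(Y^{2} - 2 Y\right) + Y\right) - Y = \left(Y^{2} - Y\right) - Y = Y^{2} - 2 Y$)
$\left(-49 + \left(5 + d{\left(-4 \right)}\right)^{2}\right)^{2} = \left(-49 + \left(5 - 4 \left(-2 - 4\right)\right)^{2}\right)^{2} = \left(-49 + \left(5 - -24\right)^{2}\right)^{2} = \left(-49 + \left(5 + 24\right)^{2}\right)^{2} = \left(-49 + 29^{2}\right)^{2} = \left(-49 + 841\right)^{2} = 792^{2} = 627264$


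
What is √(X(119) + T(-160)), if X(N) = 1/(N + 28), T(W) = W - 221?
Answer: I*√168018/21 ≈ 19.519*I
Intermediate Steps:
T(W) = -221 + W
X(N) = 1/(28 + N)
√(X(119) + T(-160)) = √(1/(28 + 119) + (-221 - 160)) = √(1/147 - 381) = √(-56006/147) = I*√168018/21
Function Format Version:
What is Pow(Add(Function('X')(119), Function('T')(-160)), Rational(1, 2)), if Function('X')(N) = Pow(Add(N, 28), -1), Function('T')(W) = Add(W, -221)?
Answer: Mul(Rational(1, 21), I, Pow(168018, Rational(1, 2))) ≈ Mul(19.519, I)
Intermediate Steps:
Function('T')(W) = Add(-221, W)
Function('X')(N) = Pow(Add(28, N), -1)
Pow(Add(Function('X')(119), Function('T')(-160)), Rational(1, 2)) = Pow(Add(Pow(Add(28, 119), -1), Add(-221, -160)), Rational(1, 2)) = Pow(Add(Pow(147, -1), -381), Rational(1, 2)) = Pow(Add(Rational(1, 147), -381), Rational(1, 2)) = Pow(Rational(-56006, 147), Rational(1, 2)) = Mul(Rational(1, 21), I, Pow(168018, Rational(1, 2)))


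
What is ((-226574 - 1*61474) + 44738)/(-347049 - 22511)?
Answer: 24331/36956 ≈ 0.65838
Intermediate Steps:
((-226574 - 1*61474) + 44738)/(-347049 - 22511) = ((-226574 - 61474) + 44738)/(-369560) = (-288048 + 44738)*(-1/369560) = -243310*(-1/369560) = 24331/36956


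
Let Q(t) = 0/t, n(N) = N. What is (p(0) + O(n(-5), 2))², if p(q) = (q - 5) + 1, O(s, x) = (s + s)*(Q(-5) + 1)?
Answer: 196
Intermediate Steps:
Q(t) = 0
O(s, x) = 2*s (O(s, x) = (s + s)*(0 + 1) = (2*s)*1 = 2*s)
p(q) = -4 + q (p(q) = (-5 + q) + 1 = -4 + q)
(p(0) + O(n(-5), 2))² = ((-4 + 0) + 2*(-5))² = (-4 - 10)² = (-14)² = 196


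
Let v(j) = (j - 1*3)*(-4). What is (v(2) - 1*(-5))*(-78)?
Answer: -702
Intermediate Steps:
v(j) = 12 - 4*j (v(j) = (j - 3)*(-4) = (-3 + j)*(-4) = 12 - 4*j)
(v(2) - 1*(-5))*(-78) = ((12 - 4*2) - 1*(-5))*(-78) = ((12 - 8) + 5)*(-78) = (4 + 5)*(-78) = 9*(-78) = -702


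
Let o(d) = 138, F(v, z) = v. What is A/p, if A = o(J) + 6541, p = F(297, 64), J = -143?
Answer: 6679/297 ≈ 22.488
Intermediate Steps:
p = 297
A = 6679 (A = 138 + 6541 = 6679)
A/p = 6679/297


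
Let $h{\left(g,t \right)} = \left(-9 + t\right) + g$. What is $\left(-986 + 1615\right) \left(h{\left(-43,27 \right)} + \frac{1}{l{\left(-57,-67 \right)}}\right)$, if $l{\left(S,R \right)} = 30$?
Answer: $- \frac{471121}{30} \approx -15704.0$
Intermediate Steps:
$h{\left(g,t \right)} = -9 + g + t$
$\left(-986 + 1615\right) \left(h{\left(-43,27 \right)} + \frac{1}{l{\left(-57,-67 \right)}}\right) = \left(-986 + 1615\right) \left(\left(-9 - 43 + 27\right) + \frac{1}{30}\right) = 629 \left(-25 + \frac{1}{30}\right) = 629 \left(- \frac{749}{30}\right) = - \frac{471121}{30}$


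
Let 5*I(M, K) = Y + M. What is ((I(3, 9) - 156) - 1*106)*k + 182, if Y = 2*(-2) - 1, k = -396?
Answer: 520462/5 ≈ 1.0409e+5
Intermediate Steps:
Y = -5 (Y = -4 - 1 = -5)
I(M, K) = -1 + M/5 (I(M, K) = (-5 + M)/5 = -1 + M/5)
((I(3, 9) - 156) - 1*106)*k + 182 = (((-1 + (⅕)*3) - 156) - 1*106)*(-396) + 182 = (((-1 + ⅗) - 156) - 106)*(-396) + 182 = ((-⅖ - 156) - 106)*(-396) + 182 = (-782/5 - 106)*(-396) + 182 = -1312/5*(-396) + 182 = 519552/5 + 182 = 520462/5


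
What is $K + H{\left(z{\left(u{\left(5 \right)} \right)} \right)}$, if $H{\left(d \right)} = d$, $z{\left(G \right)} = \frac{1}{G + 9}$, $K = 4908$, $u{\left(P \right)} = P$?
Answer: $\frac{68713}{14} \approx 4908.1$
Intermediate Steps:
$z{\left(G \right)} = \frac{1}{9 + G}$
$K + H{\left(z{\left(u{\left(5 \right)} \right)} \right)} = 4908 + \frac{1}{9 + 5} = 4908 + \frac{1}{14} = \frac{68713}{14}$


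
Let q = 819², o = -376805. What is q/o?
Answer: -51597/28985 ≈ -1.7801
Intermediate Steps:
q = 670761
q/o = 670761/(-376805) = 670761*(-1/376805) = -51597/28985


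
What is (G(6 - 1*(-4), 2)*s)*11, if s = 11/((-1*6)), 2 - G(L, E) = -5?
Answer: -847/6 ≈ -141.17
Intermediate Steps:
G(L, E) = 7 (G(L, E) = 2 - 1*(-5) = 2 + 5 = 7)
s = -11/6 (s = 11/(-6) = 11*(-1/6) = -11/6 ≈ -1.8333)
(G(6 - 1*(-4), 2)*s)*11 = (7*(-11/6))*11 = -77/6*11 = -847/6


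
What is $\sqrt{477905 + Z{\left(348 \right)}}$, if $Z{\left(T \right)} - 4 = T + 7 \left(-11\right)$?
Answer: $2 \sqrt{119545} \approx 691.51$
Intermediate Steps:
$Z{\left(T \right)} = -73 + T$ ($Z{\left(T \right)} = 4 + \left(T + 7 \left(-11\right)\right) = 4 + \left(T - 77\right) = 4 + \left(-77 + T\right) = -73 + T$)
$\sqrt{477905 + Z{\left(348 \right)}} = \sqrt{477905 + \left(-73 + 348\right)} = \sqrt{477905 + 275} = \sqrt{478180} = 2 \sqrt{119545}$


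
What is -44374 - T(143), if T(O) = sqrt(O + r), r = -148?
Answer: -44374 - I*sqrt(5) ≈ -44374.0 - 2.2361*I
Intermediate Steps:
T(O) = sqrt(-148 + O) (T(O) = sqrt(O - 148) = sqrt(-148 + O))
-44374 - T(143) = -44374 - sqrt(-148 + 143) = -44374 - sqrt(-5) = -44374 - I*sqrt(5)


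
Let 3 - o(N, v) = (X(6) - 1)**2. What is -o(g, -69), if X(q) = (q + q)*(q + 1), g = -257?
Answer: 6886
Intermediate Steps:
X(q) = 2*q*(1 + q) (X(q) = (2*q)*(1 + q) = 2*q*(1 + q))
o(N, v) = -6886 (o(N, v) = 3 - (2*6*(1 + 6) - 1)**2 = 3 - (2*6*7 - 1)**2 = 3 - (84 - 1)**2 = 3 - 1*83**2 = 3 - 1*6889 = 3 - 6889 = -6886)
-o(g, -69) = -1*(-6886) = 6886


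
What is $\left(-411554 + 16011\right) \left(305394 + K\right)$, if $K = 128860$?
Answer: $-171766129922$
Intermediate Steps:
$\left(-411554 + 16011\right) \left(305394 + K\right) = \left(-411554 + 16011\right) \left(305394 + 128860\right) = \left(-395543\right) 434254 = -171766129922$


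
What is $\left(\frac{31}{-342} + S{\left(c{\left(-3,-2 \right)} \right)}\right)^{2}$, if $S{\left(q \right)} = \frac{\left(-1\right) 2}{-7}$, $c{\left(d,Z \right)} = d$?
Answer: $\frac{218089}{5731236} \approx 0.038053$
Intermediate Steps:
$S{\left(q \right)} = \frac{2}{7}$ ($S{\left(q \right)} = \left(-2\right) \left(- \frac{1}{7}\right) = \frac{2}{7}$)
$\left(\frac{31}{-342} + S{\left(c{\left(-3,-2 \right)} \right)}\right)^{2} = \left(\frac{31}{-342} + \frac{2}{7}\right)^{2} = \left(31 \left(- \frac{1}{342}\right) + \frac{2}{7}\right)^{2} = \left(- \frac{31}{342} + \frac{2}{7}\right)^{2} = \left(\frac{467}{2394}\right)^{2} = \frac{218089}{5731236}$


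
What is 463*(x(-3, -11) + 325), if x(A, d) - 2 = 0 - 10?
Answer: 146771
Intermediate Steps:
x(A, d) = -8 (x(A, d) = 2 + (0 - 10) = 2 - 10 = -8)
463*(x(-3, -11) + 325) = 463*(-8 + 325) = 463*317 = 146771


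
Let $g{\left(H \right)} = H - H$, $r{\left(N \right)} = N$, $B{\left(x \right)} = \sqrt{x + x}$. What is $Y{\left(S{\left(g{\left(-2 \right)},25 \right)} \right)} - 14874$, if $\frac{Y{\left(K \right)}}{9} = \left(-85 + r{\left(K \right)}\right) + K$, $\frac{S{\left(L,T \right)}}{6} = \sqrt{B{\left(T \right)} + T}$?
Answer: $-15639 + 108 \sqrt{25 + 5 \sqrt{2}} \approx -15027.0$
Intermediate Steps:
$B{\left(x \right)} = \sqrt{2} \sqrt{x}$ ($B{\left(x \right)} = \sqrt{2 x} = \sqrt{2} \sqrt{x}$)
$g{\left(H \right)} = 0$
$S{\left(L,T \right)} = 6 \sqrt{T + \sqrt{2} \sqrt{T}}$ ($S{\left(L,T \right)} = 6 \sqrt{\sqrt{2} \sqrt{T} + T} = 6 \sqrt{T + \sqrt{2} \sqrt{T}}$)
$Y{\left(K \right)} = -765 + 18 K$ ($Y{\left(K \right)} = 9 \left(\left(-85 + K\right) + K\right) = 9 \left(-85 + 2 K\right) = -765 + 18 K$)
$Y{\left(S{\left(g{\left(-2 \right)},25 \right)} \right)} - 14874 = \left(-765 + 18 \cdot 6 \sqrt{25 + \sqrt{2} \sqrt{25}}\right) - 14874 = \left(-765 + 18 \cdot 6 \sqrt{25 + \sqrt{2} \cdot 5}\right) - 14874 = \left(-765 + 18 \cdot 6 \sqrt{25 + 5 \sqrt{2}}\right) - 14874 = \left(-765 + 108 \sqrt{25 + 5 \sqrt{2}}\right) - 14874 = -15639 + 108 \sqrt{25 + 5 \sqrt{2}}$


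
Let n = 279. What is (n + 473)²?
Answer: 565504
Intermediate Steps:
(n + 473)² = (279 + 473)² = 752² = 565504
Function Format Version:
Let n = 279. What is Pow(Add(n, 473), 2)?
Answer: 565504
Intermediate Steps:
Pow(Add(n, 473), 2) = Pow(Add(279, 473), 2) = Pow(752, 2) = 565504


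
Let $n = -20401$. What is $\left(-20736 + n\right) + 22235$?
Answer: $-18902$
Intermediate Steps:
$\left(-20736 + n\right) + 22235 = \left(-20736 - 20401\right) + 22235 = -41137 + 22235 = -18902$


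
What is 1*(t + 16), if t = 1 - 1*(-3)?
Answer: 20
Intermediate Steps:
t = 4 (t = 1 + 3 = 4)
1*(t + 16) = 1*(4 + 16) = 1*20 = 20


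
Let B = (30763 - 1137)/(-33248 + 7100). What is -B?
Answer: 14813/13074 ≈ 1.1330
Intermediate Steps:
B = -14813/13074 (B = 29626/(-26148) = 29626*(-1/26148) = -14813/13074 ≈ -1.1330)
-B = -1*(-14813/13074) = 14813/13074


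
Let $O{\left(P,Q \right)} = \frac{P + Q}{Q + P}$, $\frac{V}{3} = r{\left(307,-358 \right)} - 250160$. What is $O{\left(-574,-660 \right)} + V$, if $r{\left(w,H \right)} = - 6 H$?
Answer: $-744035$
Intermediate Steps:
$V = -744036$ ($V = 3 \left(\left(-6\right) \left(-358\right) - 250160\right) = 3 \left(2148 - 250160\right) = 3 \left(-248012\right) = -744036$)
$O{\left(P,Q \right)} = 1$ ($O{\left(P,Q \right)} = \frac{P + Q}{P + Q} = 1$)
$O{\left(-574,-660 \right)} + V = 1 - 744036 = -744035$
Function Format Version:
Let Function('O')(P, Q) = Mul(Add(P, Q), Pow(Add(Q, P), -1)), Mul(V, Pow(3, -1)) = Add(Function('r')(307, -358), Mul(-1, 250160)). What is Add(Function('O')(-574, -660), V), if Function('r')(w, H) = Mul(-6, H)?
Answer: -744035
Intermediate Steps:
V = -744036 (V = Mul(3, Add(Mul(-6, -358), Mul(-1, 250160))) = Mul(3, Add(2148, -250160)) = Mul(3, -248012) = -744036)
Function('O')(P, Q) = 1 (Function('O')(P, Q) = Mul(Add(P, Q), Pow(Add(P, Q), -1)) = 1)
Add(Function('O')(-574, -660), V) = Add(1, -744036) = -744035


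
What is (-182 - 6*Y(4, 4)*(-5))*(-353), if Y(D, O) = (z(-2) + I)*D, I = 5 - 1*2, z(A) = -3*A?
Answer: -316994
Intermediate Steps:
I = 3 (I = 5 - 2 = 3)
Y(D, O) = 9*D (Y(D, O) = (-3*(-2) + 3)*D = (6 + 3)*D = 9*D)
(-182 - 6*Y(4, 4)*(-5))*(-353) = (-182 - 54*4*(-5))*(-353) = (-182 - 6*36*(-5))*(-353) = (-182 - 216*(-5))*(-353) = (-182 + 1080)*(-353) = 898*(-353) = -316994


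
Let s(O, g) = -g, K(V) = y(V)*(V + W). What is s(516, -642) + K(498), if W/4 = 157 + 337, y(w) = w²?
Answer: 613562538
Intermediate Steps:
W = 1976 (W = 4*(157 + 337) = 4*494 = 1976)
K(V) = V²*(1976 + V) (K(V) = V²*(V + 1976) = V²*(1976 + V))
s(516, -642) + K(498) = -1*(-642) + 498²*(1976 + 498) = 642 + 248004*2474 = 642 + 613561896 = 613562538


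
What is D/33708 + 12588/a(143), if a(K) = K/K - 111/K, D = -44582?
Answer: 3792237803/67416 ≈ 56251.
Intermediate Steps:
a(K) = 1 - 111/K
D/33708 + 12588/a(143) = -44582/33708 + 12588/(((-111 + 143)/143)) = -44582*1/33708 + 12588/(((1/143)*32)) = -22291/16854 + 12588/(32/143) = -22291/16854 + 12588*(143/32) = -22291/16854 + 450021/8 = 3792237803/67416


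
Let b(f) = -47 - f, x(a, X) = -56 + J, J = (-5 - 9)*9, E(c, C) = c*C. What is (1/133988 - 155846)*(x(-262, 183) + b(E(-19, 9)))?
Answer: 605563321563/66994 ≈ 9.0391e+6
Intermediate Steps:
E(c, C) = C*c
J = -126 (J = -14*9 = -126)
x(a, X) = -182 (x(a, X) = -56 - 126 = -182)
(1/133988 - 155846)*(x(-262, 183) + b(E(-19, 9))) = (1/133988 - 155846)*(-182 + (-47 - 9*(-19))) = (1/133988 - 155846)*(-182 + (-47 - 1*(-171))) = -20881493847*(-182 + (-47 + 171))/133988 = -20881493847*(-182 + 124)/133988 = -20881493847/133988*(-58) = 605563321563/66994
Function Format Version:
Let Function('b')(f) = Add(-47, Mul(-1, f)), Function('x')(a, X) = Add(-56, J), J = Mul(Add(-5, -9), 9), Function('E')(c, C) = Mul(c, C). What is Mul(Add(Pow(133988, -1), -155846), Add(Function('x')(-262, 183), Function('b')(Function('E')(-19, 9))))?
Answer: Rational(605563321563, 66994) ≈ 9.0391e+6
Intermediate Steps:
Function('E')(c, C) = Mul(C, c)
J = -126 (J = Mul(-14, 9) = -126)
Function('x')(a, X) = -182 (Function('x')(a, X) = Add(-56, -126) = -182)
Mul(Add(Pow(133988, -1), -155846), Add(Function('x')(-262, 183), Function('b')(Function('E')(-19, 9)))) = Mul(Add(Pow(133988, -1), -155846), Add(-182, Add(-47, Mul(-1, Mul(9, -19))))) = Mul(Add(Rational(1, 133988), -155846), Add(-182, Add(-47, Mul(-1, -171)))) = Mul(Rational(-20881493847, 133988), Add(-182, Add(-47, 171))) = Mul(Rational(-20881493847, 133988), Add(-182, 124)) = Mul(Rational(-20881493847, 133988), -58) = Rational(605563321563, 66994)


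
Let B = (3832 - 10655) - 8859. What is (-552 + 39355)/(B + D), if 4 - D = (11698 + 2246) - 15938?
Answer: -38803/13684 ≈ -2.8356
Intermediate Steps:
B = -15682 (B = -6823 - 8859 = -15682)
D = 1998 (D = 4 - ((11698 + 2246) - 15938) = 4 - (13944 - 15938) = 4 - 1*(-1994) = 4 + 1994 = 1998)
(-552 + 39355)/(B + D) = (-552 + 39355)/(-15682 + 1998) = 38803/(-13684) = 38803*(-1/13684) = -38803/13684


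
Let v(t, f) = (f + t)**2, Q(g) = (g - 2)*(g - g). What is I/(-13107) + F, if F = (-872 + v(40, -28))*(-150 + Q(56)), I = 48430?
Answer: 1431235970/13107 ≈ 1.0920e+5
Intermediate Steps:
Q(g) = 0 (Q(g) = (-2 + g)*0 = 0)
F = 109200 (F = (-872 + (-28 + 40)**2)*(-150 + 0) = (-872 + 12**2)*(-150) = (-872 + 144)*(-150) = -728*(-150) = 109200)
I/(-13107) + F = 48430/(-13107) + 109200 = 48430*(-1/13107) + 109200 = -48430/13107 + 109200 = 1431235970/13107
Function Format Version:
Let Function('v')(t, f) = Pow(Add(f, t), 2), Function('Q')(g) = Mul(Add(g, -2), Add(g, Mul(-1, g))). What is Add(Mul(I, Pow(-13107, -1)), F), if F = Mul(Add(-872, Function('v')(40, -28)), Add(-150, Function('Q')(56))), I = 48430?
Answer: Rational(1431235970, 13107) ≈ 1.0920e+5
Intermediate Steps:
Function('Q')(g) = 0 (Function('Q')(g) = Mul(Add(-2, g), 0) = 0)
F = 109200 (F = Mul(Add(-872, Pow(Add(-28, 40), 2)), Add(-150, 0)) = Mul(Add(-872, Pow(12, 2)), -150) = Mul(Add(-872, 144), -150) = Mul(-728, -150) = 109200)
Add(Mul(I, Pow(-13107, -1)), F) = Add(Mul(48430, Pow(-13107, -1)), 109200) = Add(Mul(48430, Rational(-1, 13107)), 109200) = Add(Rational(-48430, 13107), 109200) = Rational(1431235970, 13107)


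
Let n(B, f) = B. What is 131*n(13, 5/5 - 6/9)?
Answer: 1703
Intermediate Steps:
131*n(13, 5/5 - 6/9) = 131*13 = 1703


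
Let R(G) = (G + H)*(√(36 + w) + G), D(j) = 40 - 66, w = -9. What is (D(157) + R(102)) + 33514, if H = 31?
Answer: 47054 + 399*√3 ≈ 47745.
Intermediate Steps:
D(j) = -26
R(G) = (31 + G)*(G + 3*√3) (R(G) = (G + 31)*(√(36 - 9) + G) = (31 + G)*(√27 + G) = (31 + G)*(3*√3 + G) = (31 + G)*(G + 3*√3))
(D(157) + R(102)) + 33514 = (-26 + (102² + 31*102 + 93*√3 + 3*102*√3)) + 33514 = (-26 + (10404 + 3162 + 93*√3 + 306*√3)) + 33514 = (-26 + (13566 + 399*√3)) + 33514 = (13540 + 399*√3) + 33514 = 47054 + 399*√3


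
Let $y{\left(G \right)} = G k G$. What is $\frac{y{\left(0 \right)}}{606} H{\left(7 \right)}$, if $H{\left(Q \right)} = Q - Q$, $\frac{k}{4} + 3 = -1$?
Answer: $0$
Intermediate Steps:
$k = -16$ ($k = -12 + 4 \left(-1\right) = -12 - 4 = -16$)
$y{\left(G \right)} = - 16 G^{2}$ ($y{\left(G \right)} = G \left(-16\right) G = - 16 G G = - 16 G^{2}$)
$H{\left(Q \right)} = 0$
$\frac{y{\left(0 \right)}}{606} H{\left(7 \right)} = \frac{\left(-16\right) 0^{2}}{606} \cdot 0 = \left(-16\right) 0 \cdot \frac{1}{606} \cdot 0 = 0 \cdot \frac{1}{606} \cdot 0 = 0 \cdot 0 = 0$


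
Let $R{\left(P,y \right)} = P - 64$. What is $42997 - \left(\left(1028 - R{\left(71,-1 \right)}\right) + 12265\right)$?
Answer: $29711$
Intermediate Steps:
$R{\left(P,y \right)} = -64 + P$
$42997 - \left(\left(1028 - R{\left(71,-1 \right)}\right) + 12265\right) = 42997 - \left(\left(1028 - \left(-64 + 71\right)\right) + 12265\right) = 42997 - \left(\left(1028 - 7\right) + 12265\right) = 42997 - \left(1021 + 12265\right) = 42997 - 13286 = 29711$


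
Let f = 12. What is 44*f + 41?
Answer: 569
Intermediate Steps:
44*f + 41 = 44*12 + 41 = 528 + 41 = 569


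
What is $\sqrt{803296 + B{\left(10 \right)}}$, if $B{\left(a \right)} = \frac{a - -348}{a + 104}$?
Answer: $\frac{\sqrt{2609918907}}{57} \approx 896.27$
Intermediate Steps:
$B{\left(a \right)} = \frac{348 + a}{104 + a}$ ($B{\left(a \right)} = \frac{a + \left(-506 + 854\right)}{104 + a} = \frac{a + 348}{104 + a} = \frac{348 + a}{104 + a}$)
$\sqrt{803296 + B{\left(10 \right)}} = \sqrt{803296 + \frac{348 + 10}{104 + 10}} = \sqrt{803296 + \frac{1}{114} \cdot 358} = \sqrt{803296 + \frac{179}{57}} = \sqrt{\frac{45788051}{57}} = \frac{\sqrt{2609918907}}{57}$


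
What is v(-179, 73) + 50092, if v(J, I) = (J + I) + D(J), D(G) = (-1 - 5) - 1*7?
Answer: 49973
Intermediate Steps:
D(G) = -13 (D(G) = -6 - 7 = -13)
v(J, I) = -13 + I + J (v(J, I) = (J + I) - 13 = (I + J) - 13 = -13 + I + J)
v(-179, 73) + 50092 = (-13 + 73 - 179) + 50092 = -119 + 50092 = 49973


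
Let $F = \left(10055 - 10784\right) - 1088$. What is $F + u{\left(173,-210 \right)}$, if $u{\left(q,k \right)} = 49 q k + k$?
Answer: $-1782197$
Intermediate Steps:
$u{\left(q,k \right)} = k + 49 k q$ ($u{\left(q,k \right)} = 49 k q + k = k + 49 k q$)
$F = -1817$ ($F = -729 - 1088 = -1817$)
$F + u{\left(173,-210 \right)} = -1817 - 210 \left(1 + 49 \cdot 173\right) = -1817 - 210 \left(1 + 8477\right) = -1817 - 1780380 = -1782197$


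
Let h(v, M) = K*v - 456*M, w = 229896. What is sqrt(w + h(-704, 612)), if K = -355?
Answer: 2*sqrt(50186) ≈ 448.04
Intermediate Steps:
h(v, M) = -456*M - 355*v (h(v, M) = -355*v - 456*M = -456*M - 355*v)
sqrt(w + h(-704, 612)) = sqrt(229896 + (-456*612 - 355*(-704))) = sqrt(229896 + (-279072 + 249920)) = sqrt(229896 - 29152) = sqrt(200744) = 2*sqrt(50186)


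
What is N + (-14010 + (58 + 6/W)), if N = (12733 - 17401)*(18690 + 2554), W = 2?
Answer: -99180941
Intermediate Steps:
N = -99166992 (N = -4668*21244 = -99166992)
N + (-14010 + (58 + 6/W)) = -99166992 + (-14010 + (58 + 6/2)) = -99166992 + (-14010 + (58 + 6*(½))) = -99166992 + (-14010 + (58 + 3)) = -99166992 + (-14010 + 61) = -99166992 - 13949 = -99180941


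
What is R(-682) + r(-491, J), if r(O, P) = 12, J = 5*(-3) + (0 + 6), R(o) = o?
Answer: -670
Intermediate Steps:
J = -9 (J = -15 + 6 = -9)
R(-682) + r(-491, J) = -682 + 12 = -670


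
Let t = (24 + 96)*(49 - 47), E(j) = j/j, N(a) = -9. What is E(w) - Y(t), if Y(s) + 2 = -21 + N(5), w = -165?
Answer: 33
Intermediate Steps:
E(j) = 1
t = 240 (t = 120*2 = 240)
Y(s) = -32 (Y(s) = -2 + (-21 - 9) = -2 - 30 = -32)
E(w) - Y(t) = 1 - 1*(-32) = 1 + 32 = 33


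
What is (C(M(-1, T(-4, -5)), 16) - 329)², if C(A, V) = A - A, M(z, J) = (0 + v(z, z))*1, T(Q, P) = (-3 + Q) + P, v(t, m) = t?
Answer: 108241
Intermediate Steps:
T(Q, P) = -3 + P + Q
M(z, J) = z (M(z, J) = (0 + z)*1 = z*1 = z)
C(A, V) = 0
(C(M(-1, T(-4, -5)), 16) - 329)² = (0 - 329)² = (-329)² = 108241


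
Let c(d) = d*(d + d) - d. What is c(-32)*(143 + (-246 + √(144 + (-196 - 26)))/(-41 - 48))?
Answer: 26983840/89 - 2080*I*√78/89 ≈ 3.0319e+5 - 206.41*I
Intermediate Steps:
c(d) = -d + 2*d² (c(d) = d*(2*d) - d = 2*d² - d = -d + 2*d²)
c(-32)*(143 + (-246 + √(144 + (-196 - 26)))/(-41 - 48)) = (-32*(-1 + 2*(-32)))*(143 + (-246 + √(144 + (-196 - 26)))/(-41 - 48)) = (-32*(-1 - 64))*(143 + (-246 + √(144 - 222))/(-89)) = (-32*(-65))*(143 + (-246 + √(-78))*(-1/89)) = 2080*(143 + (-246 + I*√78)*(-1/89)) = 2080*(143 + (246/89 - I*√78/89)) = 2080*(12973/89 - I*√78/89) = 26983840/89 - 2080*I*√78/89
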